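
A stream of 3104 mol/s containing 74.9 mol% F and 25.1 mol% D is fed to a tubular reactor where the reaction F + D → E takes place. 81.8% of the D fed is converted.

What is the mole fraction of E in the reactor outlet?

0.258

D reacted = 0.818 × 779.1 = 637.3 mol/s; ν_D = −1, so ξ = 637.3/1 = 637.3 mol/s.
Outlet amounts (n = n₀ + ν ξ):
  F: 2325 − 1(637.3) = 1688
  D: 779.1 − 1(637.3) = 141.8
  E: 0 + 1(637.3) = 637.3
Total out = 2467 mol/s; y_E = 637.3 / 2467 = 0.2584.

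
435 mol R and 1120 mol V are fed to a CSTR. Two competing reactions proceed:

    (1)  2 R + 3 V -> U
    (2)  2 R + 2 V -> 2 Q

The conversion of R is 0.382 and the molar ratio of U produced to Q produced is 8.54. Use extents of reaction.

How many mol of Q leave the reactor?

Conversion of R: R consumed = 0.382 × 435 = 166.2 mol = 2ξ₁ + 2ξ₂.
Selectivity: 1ξ₁ / (2ξ₂) = 8.54 → ξ₁ = 17.08 ξ₂.
Substitute: (2·17.08 + 2) ξ₂ = 166.2 → ξ₂ = 4.595 mol, ξ₁ = 78.49 mol.
Outlet amounts (n = n₀ + Σ ν·ξ):
  R: 435 − 2(78.49) − 2(4.595) = 268.8
  V: 1120 − 3(78.49) − 2(4.595) = 875.3
  U: 0 + 1(78.49) = 78.49
  Q: 0 + 2(4.595) = 9.191

9.19 mol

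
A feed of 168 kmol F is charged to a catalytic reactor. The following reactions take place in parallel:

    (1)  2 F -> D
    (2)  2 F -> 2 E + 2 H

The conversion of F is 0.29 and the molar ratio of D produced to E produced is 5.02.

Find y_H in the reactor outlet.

Conversion of F: F consumed = 0.29 × 168 = 48.72 kmol = 2ξ₁ + 2ξ₂.
Selectivity: 1ξ₁ / (2ξ₂) = 5.02 → ξ₁ = 10.04 ξ₂.
Substitute: (2·10.04 + 2) ξ₂ = 48.72 → ξ₂ = 2.207 kmol, ξ₁ = 22.15 kmol.
Outlet amounts (n = n₀ + Σ ν·ξ):
  F: 168 − 2(22.15) − 2(2.207) = 119.3
  D: 0 + 1(22.15) = 22.15
  E: 0 + 2(2.207) = 4.413
  H: 0 + 2(2.207) = 4.413
Total out = 150.3 kmol; y_H = 4.413 / 150.3 = 0.02937.

0.0294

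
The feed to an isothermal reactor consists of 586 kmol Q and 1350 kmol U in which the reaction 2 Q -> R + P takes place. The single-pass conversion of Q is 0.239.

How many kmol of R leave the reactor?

Q reacted = 0.239 × 586 = 140.1 kmol; ν_Q = −2, so ξ = 140.1/2 = 70.03 kmol.
Outlet amounts (n = n₀ + ν ξ):
  Q: 586 − 2(70.03) = 445.9
  R: 0 + 1(70.03) = 70.03
  P: 0 + 1(70.03) = 70.03
  U: 1350 (inert)

70 kmol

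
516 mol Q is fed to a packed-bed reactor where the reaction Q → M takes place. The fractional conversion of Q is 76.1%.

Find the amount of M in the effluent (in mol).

Q reacted = 0.761 × 516 = 392.7 mol; ν_Q = −1, so ξ = 392.7/1 = 392.7 mol.
Outlet amounts (n = n₀ + ν ξ):
  Q: 516 − 1(392.7) = 123.3
  M: 0 + 1(392.7) = 392.7

393 mol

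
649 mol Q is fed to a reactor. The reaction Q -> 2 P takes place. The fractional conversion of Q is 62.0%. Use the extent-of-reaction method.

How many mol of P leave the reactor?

Q reacted = 0.62 × 649 = 402.4 mol; ν_Q = −1, so ξ = 402.4/1 = 402.4 mol.
Outlet amounts (n = n₀ + ν ξ):
  Q: 649 − 1(402.4) = 246.6
  P: 0 + 2(402.4) = 804.8

805 mol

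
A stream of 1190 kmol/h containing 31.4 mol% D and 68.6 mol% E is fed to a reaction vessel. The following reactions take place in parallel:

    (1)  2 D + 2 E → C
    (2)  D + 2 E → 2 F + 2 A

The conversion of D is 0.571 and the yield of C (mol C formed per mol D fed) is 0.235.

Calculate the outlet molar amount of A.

75.5 kmol/h

Yield of C: 1ξ₁ / 373.7 = 0.235 → ξ₁ = 87.81 kmol/h.
Conversion of D: 2ξ₁ + 1ξ₂ = 0.571 × 373.7 = 213.4 → ξ₂ = 37.74 kmol/h.
Outlet amounts (n = n₀ + Σ ν·ξ):
  D: 373.7 − 2(87.81) − 1(37.74) = 160.3
  E: 816.3 − 2(87.81) − 2(37.74) = 565.2
  C: 0 + 1(87.81) = 87.81
  F: 0 + 2(37.74) = 75.48
  A: 0 + 2(37.74) = 75.48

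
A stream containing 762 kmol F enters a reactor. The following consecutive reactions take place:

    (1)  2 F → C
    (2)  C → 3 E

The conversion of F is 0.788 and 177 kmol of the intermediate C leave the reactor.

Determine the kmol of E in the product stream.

370 kmol

Conversion of F: F consumed = 2ξ₁ = 0.788 × 762 → ξ₁ = 300.2 kmol.
C balance: n_C = 0 + 1ξ₁ − 1ξ₂ = 177 → ξ₂ = (1·300.2 − 177)/1 = 123.2 kmol.
Outlet amounts (n = n₀ + Σ ν·ξ):
  F: 762 − 2(300.2) = 161.5
  C: 0 + 1(300.2) − 1(123.2) = 177
  E: 0 + 3(123.2) = 369.7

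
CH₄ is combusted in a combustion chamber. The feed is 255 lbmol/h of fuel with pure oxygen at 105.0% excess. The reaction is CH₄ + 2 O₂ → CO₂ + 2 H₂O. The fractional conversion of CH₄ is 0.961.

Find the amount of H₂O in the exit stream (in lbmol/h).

Stoichiometric O₂ = 2 × 255 = 510 lbmol/h; O₂ fed = 510 × 2.050 = 1046 lbmol/h.
Fuel reacted = 0.961 × 255 → ξ = 245.1 lbmol/h.
Outlet (n = n₀ + ν ξ):
  CH₄: 255 − 1(245.1) = 9.945
  O₂: 1046 − 2(245.1) = 555.4
  CO₂: 0 + 1(245.1) = 245.1
  H₂O: 0 + 2(245.1) = 490.1

490 lbmol/h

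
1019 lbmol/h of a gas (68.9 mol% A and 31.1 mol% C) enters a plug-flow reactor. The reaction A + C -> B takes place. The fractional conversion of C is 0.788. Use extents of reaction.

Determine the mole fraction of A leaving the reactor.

0.588

C reacted = 0.788 × 316.9 = 249.7 lbmol/h; ν_C = −1, so ξ = 249.7/1 = 249.7 lbmol/h.
Outlet amounts (n = n₀ + ν ξ):
  A: 702.1 − 1(249.7) = 452.4
  C: 316.9 − 1(249.7) = 67.18
  B: 0 + 1(249.7) = 249.7
Total out = 769.3 lbmol/h; y_A = 452.4 / 769.3 = 0.588.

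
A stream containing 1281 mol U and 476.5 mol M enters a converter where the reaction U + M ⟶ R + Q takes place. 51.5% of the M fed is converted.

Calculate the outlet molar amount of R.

M reacted = 0.515 × 476.5 = 245.4 mol; ν_M = −1, so ξ = 245.4/1 = 245.4 mol.
Outlet amounts (n = n₀ + ν ξ):
  U: 1281 − 1(245.4) = 1036
  M: 476.5 − 1(245.4) = 231.1
  R: 0 + 1(245.4) = 245.4
  Q: 0 + 1(245.4) = 245.4

245 mol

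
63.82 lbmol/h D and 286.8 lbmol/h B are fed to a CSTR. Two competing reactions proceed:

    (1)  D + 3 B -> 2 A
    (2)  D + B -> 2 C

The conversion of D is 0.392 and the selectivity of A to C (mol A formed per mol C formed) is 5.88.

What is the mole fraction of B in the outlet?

Conversion of D: D consumed = 0.392 × 63.82 = 25.02 lbmol/h = 1ξ₁ + 1ξ₂.
Selectivity: 2ξ₁ / (2ξ₂) = 5.88 → ξ₁ = 5.88 ξ₂.
Substitute: (1·5.88 + 1) ξ₂ = 25.02 → ξ₂ = 3.636 lbmol/h, ξ₁ = 21.38 lbmol/h.
Outlet amounts (n = n₀ + Σ ν·ξ):
  D: 63.82 − 1(21.38) − 1(3.636) = 38.8
  B: 286.8 − 3(21.38) − 1(3.636) = 219
  A: 0 + 2(21.38) = 42.76
  C: 0 + 2(3.636) = 7.273
Total out = 307.9 lbmol/h; y_B = 219 / 307.9 = 0.7114.

0.711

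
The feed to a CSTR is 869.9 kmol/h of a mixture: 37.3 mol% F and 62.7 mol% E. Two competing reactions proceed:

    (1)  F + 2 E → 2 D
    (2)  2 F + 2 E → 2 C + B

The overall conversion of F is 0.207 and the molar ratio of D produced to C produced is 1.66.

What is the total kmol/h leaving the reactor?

Conversion of F: F consumed = 0.207 × 324.5 = 67.17 kmol/h = 1ξ₁ + 2ξ₂.
Selectivity: 2ξ₁ / (2ξ₂) = 1.66 → ξ₁ = 1.66 ξ₂.
Substitute: (1·1.66 + 2) ξ₂ = 67.17 → ξ₂ = 18.35 kmol/h, ξ₁ = 30.46 kmol/h.
Outlet amounts (n = n₀ + Σ ν·ξ):
  F: 324.5 − 1(30.46) − 2(18.35) = 257.3
  E: 545.4 − 2(30.46) − 2(18.35) = 447.8
  D: 0 + 2(30.46) = 60.93
  C: 0 + 2(18.35) = 36.7
  B: 0 + 1(18.35) = 18.35
Total out = 257.3 + 447.8 + 60.93 + 36.7 + 18.35 = 821.1 kmol/h.

821 kmol/h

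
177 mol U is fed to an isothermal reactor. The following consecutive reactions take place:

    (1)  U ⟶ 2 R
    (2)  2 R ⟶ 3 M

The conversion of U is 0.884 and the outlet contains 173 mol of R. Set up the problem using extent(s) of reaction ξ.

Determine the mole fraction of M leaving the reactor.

0.52

Conversion of U: U consumed = 1ξ₁ = 0.884 × 177 → ξ₁ = 156.5 mol.
R balance: n_R = 0 + 2ξ₁ − 2ξ₂ = 173 → ξ₂ = (2·156.5 − 173)/2 = 69.97 mol.
Outlet amounts (n = n₀ + Σ ν·ξ):
  U: 177 − 1(156.5) = 20.53
  R: 0 + 2(156.5) − 2(69.97) = 173
  M: 0 + 3(69.97) = 209.9
Total out = 403.4 mol; y_M = 209.9 / 403.4 = 0.5203.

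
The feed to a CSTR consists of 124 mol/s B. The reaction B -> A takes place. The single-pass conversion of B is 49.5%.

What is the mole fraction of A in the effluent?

0.495

B reacted = 0.495 × 124 = 61.38 mol/s; ν_B = −1, so ξ = 61.38/1 = 61.38 mol/s.
Outlet amounts (n = n₀ + ν ξ):
  B: 124 − 1(61.38) = 62.62
  A: 0 + 1(61.38) = 61.38
Total out = 124 mol/s; y_A = 61.38 / 124 = 0.495.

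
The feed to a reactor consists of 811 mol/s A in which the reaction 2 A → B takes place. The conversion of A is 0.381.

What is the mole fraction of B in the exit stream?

0.235

A reacted = 0.381 × 811 = 309 mol/s; ν_A = −2, so ξ = 309/2 = 154.5 mol/s.
Outlet amounts (n = n₀ + ν ξ):
  A: 811 − 2(154.5) = 502
  B: 0 + 1(154.5) = 154.5
Total out = 656.5 mol/s; y_B = 154.5 / 656.5 = 0.2353.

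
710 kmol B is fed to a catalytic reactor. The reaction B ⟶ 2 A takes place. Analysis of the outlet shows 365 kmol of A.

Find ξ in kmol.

ξ = 182 kmol

For A: n = n₀ + 2ξ → 365 = 0 + 2ξ, giving ξ = 182.5 kmol.
Outlet amounts (n = n₀ + ν ξ):
  B: 710 − 1(182.5) = 527.5
  A: 0 + 2(182.5) = 365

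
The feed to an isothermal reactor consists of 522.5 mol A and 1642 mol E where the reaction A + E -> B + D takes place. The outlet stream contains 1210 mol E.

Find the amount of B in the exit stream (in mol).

For E: n = n₀ − 1ξ → 1210 = 1642 − 1ξ, giving ξ = 432 mol.
Outlet amounts (n = n₀ + ν ξ):
  A: 522.5 − 1(432) = 90.5
  E: 1642 − 1(432) = 1210
  B: 0 + 1(432) = 432
  D: 0 + 1(432) = 432

432 mol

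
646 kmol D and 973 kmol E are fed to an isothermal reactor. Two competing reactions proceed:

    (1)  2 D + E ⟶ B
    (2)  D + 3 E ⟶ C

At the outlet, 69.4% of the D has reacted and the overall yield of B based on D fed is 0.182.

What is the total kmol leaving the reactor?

Yield of B: 1ξ₁ / 646 = 0.182 → ξ₁ = 117.6 kmol.
Conversion of D: 2ξ₁ + 1ξ₂ = 0.694 × 646 = 448.3 → ξ₂ = 213.2 kmol.
Outlet amounts (n = n₀ + Σ ν·ξ):
  D: 646 − 2(117.6) − 1(213.2) = 197.7
  E: 973 − 1(117.6) − 3(213.2) = 215.9
  B: 0 + 1(117.6) = 117.6
  C: 0 + 1(213.2) = 213.2
Total out = 197.7 + 215.9 + 117.6 + 213.2 = 744.3 kmol.

744 kmol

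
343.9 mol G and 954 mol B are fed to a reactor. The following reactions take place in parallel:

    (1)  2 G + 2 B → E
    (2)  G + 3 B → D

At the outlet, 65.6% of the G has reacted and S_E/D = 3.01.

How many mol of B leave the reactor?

664 mol

Conversion of G: G consumed = 0.656 × 343.9 = 225.6 mol = 2ξ₁ + 1ξ₂.
Selectivity: 1ξ₁ / (1ξ₂) = 3.01 → ξ₁ = 3.01 ξ₂.
Substitute: (2·3.01 + 1) ξ₂ = 225.6 → ξ₂ = 32.14 mol, ξ₁ = 96.73 mol.
Outlet amounts (n = n₀ + Σ ν·ξ):
  G: 343.9 − 2(96.73) − 1(32.14) = 118.3
  B: 954 − 2(96.73) − 3(32.14) = 664.1
  E: 0 + 1(96.73) = 96.73
  D: 0 + 1(32.14) = 32.14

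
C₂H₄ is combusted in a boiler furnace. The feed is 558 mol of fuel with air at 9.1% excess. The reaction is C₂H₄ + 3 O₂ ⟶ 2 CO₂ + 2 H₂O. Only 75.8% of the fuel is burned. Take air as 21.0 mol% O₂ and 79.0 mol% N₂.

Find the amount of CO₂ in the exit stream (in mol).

Stoichiometric O₂ = 3 × 558 = 1674 mol; O₂ fed = 1674 × 1.091 = 1826 mol.
N₂ fed = 1826 × 79/21 = 6870 mol.
Fuel reacted = 0.758 × 558 → ξ = 423 mol.
Outlet (n = n₀ + ν ξ):
  C₂H₄: 558 − 1(423) = 135
  O₂: 1826 − 3(423) = 557.4
  N₂: 6870 (inert)
  CO₂: 0 + 2(423) = 845.9
  H₂O: 0 + 2(423) = 845.9

846 mol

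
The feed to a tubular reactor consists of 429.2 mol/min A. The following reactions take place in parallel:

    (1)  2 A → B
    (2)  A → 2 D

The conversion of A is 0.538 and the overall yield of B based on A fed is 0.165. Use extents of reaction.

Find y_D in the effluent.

Yield of B: 1ξ₁ / 429.2 = 0.165 → ξ₁ = 70.82 mol/min.
Conversion of A: 2ξ₁ + 1ξ₂ = 0.538 × 429.2 = 230.9 → ξ₂ = 89.27 mol/min.
Outlet amounts (n = n₀ + Σ ν·ξ):
  A: 429.2 − 2(70.82) − 1(89.27) = 198.3
  B: 0 + 1(70.82) = 70.82
  D: 0 + 2(89.27) = 178.5
Total out = 447.7 mol/min; y_D = 178.5 / 447.7 = 0.3988.

0.399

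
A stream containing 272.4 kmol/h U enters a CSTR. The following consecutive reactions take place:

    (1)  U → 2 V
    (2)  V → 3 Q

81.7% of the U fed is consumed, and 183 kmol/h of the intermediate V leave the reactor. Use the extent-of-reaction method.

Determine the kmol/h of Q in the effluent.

786 kmol/h

Conversion of U: U consumed = 1ξ₁ = 0.817 × 272.4 → ξ₁ = 222.6 kmol/h.
V balance: n_V = 0 + 2ξ₁ − 1ξ₂ = 183 → ξ₂ = (2·222.6 − 183)/1 = 262.1 kmol/h.
Outlet amounts (n = n₀ + Σ ν·ξ):
  U: 272.4 − 1(222.6) = 49.85
  V: 0 + 2(222.6) − 1(262.1) = 183
  Q: 0 + 3(262.1) = 786.3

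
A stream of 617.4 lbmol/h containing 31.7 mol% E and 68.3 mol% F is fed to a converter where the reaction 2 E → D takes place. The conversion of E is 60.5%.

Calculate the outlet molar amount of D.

E reacted = 0.605 × 195.7 = 118.4 lbmol/h; ν_E = −2, so ξ = 118.4/2 = 59.2 lbmol/h.
Outlet amounts (n = n₀ + ν ξ):
  E: 195.7 − 2(59.2) = 77.31
  D: 0 + 1(59.2) = 59.2
  F: 421.7 (inert)

59.2 lbmol/h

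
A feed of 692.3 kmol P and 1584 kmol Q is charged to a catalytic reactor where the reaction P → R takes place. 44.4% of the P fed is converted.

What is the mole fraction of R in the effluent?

0.135

P reacted = 0.444 × 692.3 = 307.4 kmol; ν_P = −1, so ξ = 307.4/1 = 307.4 kmol.
Outlet amounts (n = n₀ + ν ξ):
  P: 692.3 − 1(307.4) = 384.9
  R: 0 + 1(307.4) = 307.4
  Q: 1584 (inert)
Total out = 2276 kmol; y_R = 307.4 / 2276 = 0.135.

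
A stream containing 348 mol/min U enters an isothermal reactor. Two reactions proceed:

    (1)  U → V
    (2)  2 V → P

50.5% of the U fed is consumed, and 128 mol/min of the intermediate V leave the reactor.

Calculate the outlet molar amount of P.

23.9 mol/min

Conversion of U: U consumed = 1ξ₁ = 0.505 × 348 → ξ₁ = 175.7 mol/min.
V balance: n_V = 0 + 1ξ₁ − 2ξ₂ = 128 → ξ₂ = (1·175.7 − 128)/2 = 23.87 mol/min.
Outlet amounts (n = n₀ + Σ ν·ξ):
  U: 348 − 1(175.7) = 172.3
  V: 0 + 1(175.7) − 2(23.87) = 128
  P: 0 + 1(23.87) = 23.87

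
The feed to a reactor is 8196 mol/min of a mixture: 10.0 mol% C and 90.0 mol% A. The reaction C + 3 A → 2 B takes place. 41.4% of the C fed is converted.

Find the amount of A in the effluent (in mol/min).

C reacted = 0.414 × 819.6 = 339.3 mol/min; ν_C = −1, so ξ = 339.3/1 = 339.3 mol/min.
Outlet amounts (n = n₀ + ν ξ):
  C: 819.6 − 1(339.3) = 480.3
  A: 7376 − 3(339.3) = 6358
  B: 0 + 2(339.3) = 678.6

6360 mol/min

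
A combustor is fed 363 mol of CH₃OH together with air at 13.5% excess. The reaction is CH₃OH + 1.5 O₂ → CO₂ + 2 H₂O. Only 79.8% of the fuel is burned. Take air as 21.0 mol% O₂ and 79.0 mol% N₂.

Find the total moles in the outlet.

3450 mol

Stoichiometric O₂ = 1.5 × 363 = 544.5 mol; O₂ fed = 544.5 × 1.135 = 618 mol.
N₂ fed = 618 × 79/21 = 2325 mol.
Fuel reacted = 0.798 × 363 → ξ = 289.7 mol.
Outlet (n = n₀ + ν ξ):
  CH₃OH: 363 − 1(289.7) = 73.33
  O₂: 618 − 1.5(289.7) = 183.5
  N₂: 2325 (inert)
  CO₂: 0 + 1(289.7) = 289.7
  H₂O: 0 + 2(289.7) = 579.3
Total out = 73.33 + 183.5 + 2325 + 289.7 + 579.3 = 3451 mol.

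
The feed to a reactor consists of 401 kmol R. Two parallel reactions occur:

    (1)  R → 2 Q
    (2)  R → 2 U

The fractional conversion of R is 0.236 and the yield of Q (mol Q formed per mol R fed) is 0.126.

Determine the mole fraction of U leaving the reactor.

Yield of Q: 2ξ₁ / 401 = 0.126 → ξ₁ = 25.26 kmol.
Conversion of R: 1ξ₁ + 1ξ₂ = 0.236 × 401 = 94.64 → ξ₂ = 69.37 kmol.
Outlet amounts (n = n₀ + Σ ν·ξ):
  R: 401 − 1(25.26) − 1(69.37) = 306.4
  Q: 0 + 2(25.26) = 50.53
  U: 0 + 2(69.37) = 138.7
Total out = 495.6 kmol; y_U = 138.7 / 495.6 = 0.2799.

0.28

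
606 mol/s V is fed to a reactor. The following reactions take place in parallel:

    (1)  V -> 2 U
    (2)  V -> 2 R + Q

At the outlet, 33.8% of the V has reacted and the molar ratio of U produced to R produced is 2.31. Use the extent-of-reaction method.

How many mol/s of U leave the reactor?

286 mol/s

Conversion of V: V consumed = 0.338 × 606 = 204.8 mol/s = 1ξ₁ + 1ξ₂.
Selectivity: 2ξ₁ / (2ξ₂) = 2.31 → ξ₁ = 2.31 ξ₂.
Substitute: (1·2.31 + 1) ξ₂ = 204.8 → ξ₂ = 61.88 mol/s, ξ₁ = 142.9 mol/s.
Outlet amounts (n = n₀ + Σ ν·ξ):
  V: 606 − 1(142.9) − 1(61.88) = 401.2
  U: 0 + 2(142.9) = 285.9
  R: 0 + 2(61.88) = 123.8
  Q: 0 + 1(61.88) = 61.88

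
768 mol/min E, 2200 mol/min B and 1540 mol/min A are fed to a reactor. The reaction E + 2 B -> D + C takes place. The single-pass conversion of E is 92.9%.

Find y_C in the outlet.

E reacted = 0.929 × 768 = 713.5 mol/min; ν_E = −1, so ξ = 713.5/1 = 713.5 mol/min.
Outlet amounts (n = n₀ + ν ξ):
  E: 768 − 1(713.5) = 54.53
  B: 2200 − 2(713.5) = 773.1
  D: 0 + 1(713.5) = 713.5
  C: 0 + 1(713.5) = 713.5
  A: 1540 (inert)
Total out = 3795 mol/min; y_C = 713.5 / 3795 = 0.188.

0.188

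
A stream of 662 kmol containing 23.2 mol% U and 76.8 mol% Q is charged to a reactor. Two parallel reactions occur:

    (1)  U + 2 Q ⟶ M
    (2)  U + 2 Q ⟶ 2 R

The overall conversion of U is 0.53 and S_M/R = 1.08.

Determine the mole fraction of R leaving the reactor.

Conversion of U: U consumed = 0.53 × 153.6 = 81.4 kmol = 1ξ₁ + 1ξ₂.
Selectivity: 1ξ₁ / (2ξ₂) = 1.08 → ξ₁ = 2.16 ξ₂.
Substitute: (1·2.16 + 1) ξ₂ = 81.4 → ξ₂ = 25.76 kmol, ξ₁ = 55.64 kmol.
Outlet amounts (n = n₀ + Σ ν·ξ):
  U: 153.6 − 1(55.64) − 1(25.76) = 72.18
  Q: 508.4 − 2(55.64) − 2(25.76) = 345.6
  M: 0 + 1(55.64) = 55.64
  R: 0 + 2(25.76) = 51.52
Total out = 525 kmol; y_R = 51.52 / 525 = 0.09814.

0.0981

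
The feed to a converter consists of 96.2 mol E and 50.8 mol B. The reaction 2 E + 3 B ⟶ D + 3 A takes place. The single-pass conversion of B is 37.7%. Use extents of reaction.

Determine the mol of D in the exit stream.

B reacted = 0.377 × 50.8 = 19.15 mol; ν_B = −3, so ξ = 19.15/3 = 6.384 mol.
Outlet amounts (n = n₀ + ν ξ):
  E: 96.2 − 2(6.384) = 83.43
  B: 50.8 − 3(6.384) = 31.65
  D: 0 + 1(6.384) = 6.384
  A: 0 + 3(6.384) = 19.15

6.38 mol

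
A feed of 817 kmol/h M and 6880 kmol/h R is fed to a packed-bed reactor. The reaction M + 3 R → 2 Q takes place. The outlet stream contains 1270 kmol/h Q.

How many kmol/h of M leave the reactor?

182 kmol/h

For Q: n = n₀ + 2ξ → 1270 = 0 + 2ξ, giving ξ = 635 kmol/h.
Outlet amounts (n = n₀ + ν ξ):
  M: 817 − 1(635) = 182
  R: 6880 − 3(635) = 4975
  Q: 0 + 2(635) = 1270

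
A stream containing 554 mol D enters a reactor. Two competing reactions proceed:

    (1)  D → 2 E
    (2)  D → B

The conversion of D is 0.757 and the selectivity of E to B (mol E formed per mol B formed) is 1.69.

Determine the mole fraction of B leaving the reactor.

Conversion of D: D consumed = 0.757 × 554 = 419.4 mol = 1ξ₁ + 1ξ₂.
Selectivity: 2ξ₁ / (1ξ₂) = 1.69 → ξ₁ = 0.845 ξ₂.
Substitute: (1·0.845 + 1) ξ₂ = 419.4 → ξ₂ = 227.3 mol, ξ₁ = 192.1 mol.
Outlet amounts (n = n₀ + Σ ν·ξ):
  D: 554 − 1(192.1) − 1(227.3) = 134.6
  E: 0 + 2(192.1) = 384.1
  B: 0 + 1(227.3) = 227.3
Total out = 746.1 mol; y_B = 227.3 / 746.1 = 0.3047.

0.305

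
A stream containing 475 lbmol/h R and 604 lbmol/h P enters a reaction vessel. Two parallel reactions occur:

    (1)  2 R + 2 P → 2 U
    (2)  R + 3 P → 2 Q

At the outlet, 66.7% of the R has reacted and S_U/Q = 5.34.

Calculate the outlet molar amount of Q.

Conversion of R: R consumed = 0.667 × 475 = 316.8 lbmol/h = 2ξ₁ + 1ξ₂.
Selectivity: 2ξ₁ / (2ξ₂) = 5.34 → ξ₁ = 5.34 ξ₂.
Substitute: (2·5.34 + 1) ξ₂ = 316.8 → ξ₂ = 27.13 lbmol/h, ξ₁ = 144.8 lbmol/h.
Outlet amounts (n = n₀ + Σ ν·ξ):
  R: 475 − 2(144.8) − 1(27.13) = 158.2
  P: 604 − 2(144.8) − 3(27.13) = 232.9
  U: 0 + 2(144.8) = 289.7
  Q: 0 + 2(27.13) = 54.25

54.3 lbmol/h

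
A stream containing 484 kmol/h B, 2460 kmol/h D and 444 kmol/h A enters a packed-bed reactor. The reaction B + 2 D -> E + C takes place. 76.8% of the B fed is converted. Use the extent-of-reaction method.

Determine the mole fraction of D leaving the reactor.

B reacted = 0.768 × 484 = 371.7 kmol/h; ν_B = −1, so ξ = 371.7/1 = 371.7 kmol/h.
Outlet amounts (n = n₀ + ν ξ):
  B: 484 − 1(371.7) = 112.3
  D: 2460 − 2(371.7) = 1717
  E: 0 + 1(371.7) = 371.7
  C: 0 + 1(371.7) = 371.7
  A: 444 (inert)
Total out = 3016 kmol/h; y_D = 1717 / 3016 = 0.5691.

0.569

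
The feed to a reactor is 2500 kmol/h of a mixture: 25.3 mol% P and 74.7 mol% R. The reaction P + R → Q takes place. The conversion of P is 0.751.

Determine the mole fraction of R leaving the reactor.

P reacted = 0.751 × 632.5 = 475 kmol/h; ν_P = −1, so ξ = 475/1 = 475 kmol/h.
Outlet amounts (n = n₀ + ν ξ):
  P: 632.5 − 1(475) = 157.5
  R: 1868 − 1(475) = 1392
  Q: 0 + 1(475) = 475
Total out = 2025 kmol/h; y_R = 1392 / 2025 = 0.6877.

0.688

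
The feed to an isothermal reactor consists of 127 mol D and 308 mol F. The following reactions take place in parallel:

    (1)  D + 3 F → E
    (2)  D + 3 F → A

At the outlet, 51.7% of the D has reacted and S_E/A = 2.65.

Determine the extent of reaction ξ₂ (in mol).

ξ₂ = 18 mol

Conversion of D: D consumed = 0.517 × 127 = 65.66 mol = 1ξ₁ + 1ξ₂.
Selectivity: 1ξ₁ / (1ξ₂) = 2.65 → ξ₁ = 2.65 ξ₂.
Substitute: (1·2.65 + 1) ξ₂ = 65.66 → ξ₂ = 17.99 mol, ξ₁ = 47.67 mol.
Outlet amounts (n = n₀ + Σ ν·ξ):
  D: 127 − 1(47.67) − 1(17.99) = 61.34
  F: 308 − 3(47.67) − 3(17.99) = 111
  E: 0 + 1(47.67) = 47.67
  A: 0 + 1(17.99) = 17.99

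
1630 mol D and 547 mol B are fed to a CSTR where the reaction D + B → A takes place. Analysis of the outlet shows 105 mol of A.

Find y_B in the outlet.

For A: n = n₀ + 1ξ → 105 = 0 + 1ξ, giving ξ = 105 mol.
Outlet amounts (n = n₀ + ν ξ):
  D: 1630 − 1(105) = 1525
  B: 547 − 1(105) = 442
  A: 0 + 1(105) = 105
Total out = 2072 mol; y_B = 442 / 2072 = 0.2133.

0.213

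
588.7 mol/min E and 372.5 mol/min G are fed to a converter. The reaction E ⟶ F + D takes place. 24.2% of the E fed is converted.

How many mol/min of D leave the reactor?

142 mol/min

E reacted = 0.242 × 588.7 = 142.5 mol/min; ν_E = −1, so ξ = 142.5/1 = 142.5 mol/min.
Outlet amounts (n = n₀ + ν ξ):
  E: 588.7 − 1(142.5) = 446.2
  F: 0 + 1(142.5) = 142.5
  D: 0 + 1(142.5) = 142.5
  G: 372.5 (inert)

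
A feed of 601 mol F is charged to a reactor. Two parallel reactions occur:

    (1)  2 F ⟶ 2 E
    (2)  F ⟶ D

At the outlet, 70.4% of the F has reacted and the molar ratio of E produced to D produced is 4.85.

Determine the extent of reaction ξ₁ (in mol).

Conversion of F: F consumed = 0.704 × 601 = 423.1 mol = 2ξ₁ + 1ξ₂.
Selectivity: 2ξ₁ / (1ξ₂) = 4.85 → ξ₁ = 2.425 ξ₂.
Substitute: (2·2.425 + 1) ξ₂ = 423.1 → ξ₂ = 72.33 mol, ξ₁ = 175.4 mol.
Outlet amounts (n = n₀ + Σ ν·ξ):
  F: 601 − 2(175.4) − 1(72.33) = 177.9
  E: 0 + 2(175.4) = 350.8
  D: 0 + 1(72.33) = 72.33

ξ₁ = 175 mol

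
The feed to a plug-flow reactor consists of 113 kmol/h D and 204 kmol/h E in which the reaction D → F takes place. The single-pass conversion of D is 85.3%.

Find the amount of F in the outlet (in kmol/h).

96.4 kmol/h

D reacted = 0.853 × 113 = 96.39 kmol/h; ν_D = −1, so ξ = 96.39/1 = 96.39 kmol/h.
Outlet amounts (n = n₀ + ν ξ):
  D: 113 − 1(96.39) = 16.61
  F: 0 + 1(96.39) = 96.39
  E: 204 (inert)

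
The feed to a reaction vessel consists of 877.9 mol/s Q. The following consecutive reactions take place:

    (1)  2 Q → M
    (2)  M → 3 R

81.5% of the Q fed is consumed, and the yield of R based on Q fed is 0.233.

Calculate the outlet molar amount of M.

290 mol/s

Conversion of Q: Q consumed = 2ξ₁ = 0.815 × 877.9 → ξ₁ = 357.7 mol/s.
Yield of R: 3ξ₂ / 877.9 = 0.233 → ξ₂ = 68.18 mol/s.
Outlet amounts (n = n₀ + Σ ν·ξ):
  Q: 877.9 − 2(357.7) = 162.4
  M: 0 + 1(357.7) − 1(68.18) = 289.6
  R: 0 + 3(68.18) = 204.6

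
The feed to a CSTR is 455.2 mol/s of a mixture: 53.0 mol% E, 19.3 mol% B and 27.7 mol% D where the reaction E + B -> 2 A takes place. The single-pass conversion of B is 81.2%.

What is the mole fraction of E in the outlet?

0.373

B reacted = 0.812 × 87.85 = 71.34 mol/s; ν_B = −1, so ξ = 71.34/1 = 71.34 mol/s.
Outlet amounts (n = n₀ + ν ξ):
  E: 241.3 − 1(71.34) = 169.9
  B: 87.85 − 1(71.34) = 16.52
  A: 0 + 2(71.34) = 142.7
  D: 126.1 (inert)
Total out = 455.2 mol/s; y_E = 169.9 / 455.2 = 0.3733.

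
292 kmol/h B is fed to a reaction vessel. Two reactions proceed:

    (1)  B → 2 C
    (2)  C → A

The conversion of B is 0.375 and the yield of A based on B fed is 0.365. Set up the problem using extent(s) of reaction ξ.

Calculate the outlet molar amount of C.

Conversion of B: B consumed = 1ξ₁ = 0.375 × 292 → ξ₁ = 109.5 kmol/h.
Yield of A: 1ξ₂ / 292 = 0.365 → ξ₂ = 106.6 kmol/h.
Outlet amounts (n = n₀ + Σ ν·ξ):
  B: 292 − 1(109.5) = 182.5
  C: 0 + 2(109.5) − 1(106.6) = 112.4
  A: 0 + 1(106.6) = 106.6

112 kmol/h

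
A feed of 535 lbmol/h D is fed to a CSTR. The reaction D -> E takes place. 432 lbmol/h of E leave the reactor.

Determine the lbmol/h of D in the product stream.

For E: n = n₀ + 1ξ → 432 = 0 + 1ξ, giving ξ = 432 lbmol/h.
Outlet amounts (n = n₀ + ν ξ):
  D: 535 − 1(432) = 103
  E: 0 + 1(432) = 432

103 lbmol/h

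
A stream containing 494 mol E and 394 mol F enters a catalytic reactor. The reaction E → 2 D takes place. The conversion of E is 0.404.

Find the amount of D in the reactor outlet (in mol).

E reacted = 0.404 × 494 = 199.6 mol; ν_E = −1, so ξ = 199.6/1 = 199.6 mol.
Outlet amounts (n = n₀ + ν ξ):
  E: 494 − 1(199.6) = 294.4
  D: 0 + 2(199.6) = 399.2
  F: 394 (inert)

399 mol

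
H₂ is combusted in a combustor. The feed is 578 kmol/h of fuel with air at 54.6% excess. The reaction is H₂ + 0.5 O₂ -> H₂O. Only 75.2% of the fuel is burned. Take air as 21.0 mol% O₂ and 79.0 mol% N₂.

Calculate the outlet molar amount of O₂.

229 kmol/h

Stoichiometric O₂ = 0.5 × 578 = 289 kmol/h; O₂ fed = 289 × 1.546 = 446.8 kmol/h.
N₂ fed = 446.8 × 79/21 = 1681 kmol/h.
Fuel reacted = 0.752 × 578 → ξ = 434.7 kmol/h.
Outlet (n = n₀ + ν ξ):
  H₂: 578 − 1(434.7) = 143.3
  O₂: 446.8 − 0.5(434.7) = 229.5
  N₂: 1681 (inert)
  H₂O: 0 + 1(434.7) = 434.7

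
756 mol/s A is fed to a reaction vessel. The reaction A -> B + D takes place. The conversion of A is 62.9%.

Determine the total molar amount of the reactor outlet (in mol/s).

1230 mol/s

A reacted = 0.629 × 756 = 475.5 mol/s; ν_A = −1, so ξ = 475.5/1 = 475.5 mol/s.
Outlet amounts (n = n₀ + ν ξ):
  A: 756 − 1(475.5) = 280.5
  B: 0 + 1(475.5) = 475.5
  D: 0 + 1(475.5) = 475.5
Total out = 280.5 + 475.5 + 475.5 = 1232 mol/s.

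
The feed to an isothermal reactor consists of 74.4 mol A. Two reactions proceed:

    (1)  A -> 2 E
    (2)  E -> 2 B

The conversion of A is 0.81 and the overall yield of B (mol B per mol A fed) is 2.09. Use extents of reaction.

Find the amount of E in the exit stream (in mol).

42.8 mol

Conversion of A: A consumed = 1ξ₁ = 0.81 × 74.4 → ξ₁ = 60.26 mol.
Yield of B: 2ξ₂ / 74.4 = 2.09 → ξ₂ = 77.75 mol.
Outlet amounts (n = n₀ + Σ ν·ξ):
  A: 74.4 − 1(60.26) = 14.14
  E: 0 + 2(60.26) − 1(77.75) = 42.78
  B: 0 + 2(77.75) = 155.5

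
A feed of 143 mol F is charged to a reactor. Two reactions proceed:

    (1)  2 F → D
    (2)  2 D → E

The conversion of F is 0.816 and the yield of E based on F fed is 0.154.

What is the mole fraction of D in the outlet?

Conversion of F: F consumed = 2ξ₁ = 0.816 × 143 → ξ₁ = 58.34 mol.
Yield of E: 1ξ₂ / 143 = 0.154 → ξ₂ = 22.02 mol.
Outlet amounts (n = n₀ + Σ ν·ξ):
  F: 143 − 2(58.34) = 26.31
  D: 0 + 1(58.34) − 2(22.02) = 14.3
  E: 0 + 1(22.02) = 22.02
Total out = 62.63 mol; y_D = 14.3 / 62.63 = 0.2283.

0.228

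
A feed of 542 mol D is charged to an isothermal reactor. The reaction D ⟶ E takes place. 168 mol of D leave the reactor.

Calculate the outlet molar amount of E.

374 mol

For D: n = n₀ − 1ξ → 168 = 542 − 1ξ, giving ξ = 374 mol.
Outlet amounts (n = n₀ + ν ξ):
  D: 542 − 1(374) = 168
  E: 0 + 1(374) = 374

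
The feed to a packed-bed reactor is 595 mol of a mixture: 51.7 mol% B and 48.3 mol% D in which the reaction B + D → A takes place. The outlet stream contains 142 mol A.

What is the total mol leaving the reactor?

453 mol

For A: n = n₀ + 1ξ → 142 = 0 + 1ξ, giving ξ = 142 mol.
Outlet amounts (n = n₀ + ν ξ):
  B: 307.6 − 1(142) = 165.6
  D: 287.4 − 1(142) = 145.4
  A: 0 + 1(142) = 142
Total out = 165.6 + 145.4 + 142 = 453 mol.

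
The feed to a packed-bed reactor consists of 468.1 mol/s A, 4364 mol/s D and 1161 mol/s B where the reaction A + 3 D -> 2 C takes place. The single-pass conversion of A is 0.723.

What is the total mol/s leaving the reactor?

5320 mol/s

A reacted = 0.723 × 468.1 = 338.4 mol/s; ν_A = −1, so ξ = 338.4/1 = 338.4 mol/s.
Outlet amounts (n = n₀ + ν ξ):
  A: 468.1 − 1(338.4) = 129.7
  D: 4364 − 3(338.4) = 3349
  C: 0 + 2(338.4) = 676.9
  B: 1161 (inert)
Total out = 129.7 + 3349 + 676.9 + 1161 = 5316 mol/s.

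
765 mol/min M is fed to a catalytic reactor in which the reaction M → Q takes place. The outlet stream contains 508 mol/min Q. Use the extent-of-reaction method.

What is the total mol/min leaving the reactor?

765 mol/min

For Q: n = n₀ + 1ξ → 508 = 0 + 1ξ, giving ξ = 508 mol/min.
Outlet amounts (n = n₀ + ν ξ):
  M: 765 − 1(508) = 257
  Q: 0 + 1(508) = 508
Total out = 257 + 508 = 765 mol/min.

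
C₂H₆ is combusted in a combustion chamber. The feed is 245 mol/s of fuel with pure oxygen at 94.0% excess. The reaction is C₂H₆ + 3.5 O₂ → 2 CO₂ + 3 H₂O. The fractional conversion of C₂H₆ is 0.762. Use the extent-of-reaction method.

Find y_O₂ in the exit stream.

Stoichiometric O₂ = 3.5 × 245 = 857.5 mol/s; O₂ fed = 857.5 × 1.940 = 1664 mol/s.
Fuel reacted = 0.762 × 245 → ξ = 186.7 mol/s.
Outlet (n = n₀ + ν ξ):
  C₂H₆: 245 − 1(186.7) = 58.31
  O₂: 1664 − 3.5(186.7) = 1010
  CO₂: 0 + 2(186.7) = 373.4
  H₂O: 0 + 3(186.7) = 560.1
Total out = 2002 mol/s; y_O₂ = 1010 / 2002 = 0.5046.

0.505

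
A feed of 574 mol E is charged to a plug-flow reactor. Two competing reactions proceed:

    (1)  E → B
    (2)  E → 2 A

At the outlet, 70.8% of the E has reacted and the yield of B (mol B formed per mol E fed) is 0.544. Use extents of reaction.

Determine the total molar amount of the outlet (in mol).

Yield of B: 1ξ₁ / 574 = 0.544 → ξ₁ = 312.3 mol.
Conversion of E: 1ξ₁ + 1ξ₂ = 0.708 × 574 = 406.4 → ξ₂ = 94.14 mol.
Outlet amounts (n = n₀ + Σ ν·ξ):
  E: 574 − 1(312.3) − 1(94.14) = 167.6
  B: 0 + 1(312.3) = 312.3
  A: 0 + 2(94.14) = 188.3
Total out = 167.6 + 312.3 + 188.3 = 668.1 mol.

668 mol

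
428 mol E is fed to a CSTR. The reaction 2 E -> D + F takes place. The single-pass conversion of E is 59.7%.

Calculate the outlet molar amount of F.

E reacted = 0.597 × 428 = 255.5 mol; ν_E = −2, so ξ = 255.5/2 = 127.8 mol.
Outlet amounts (n = n₀ + ν ξ):
  E: 428 − 2(127.8) = 172.5
  D: 0 + 1(127.8) = 127.8
  F: 0 + 1(127.8) = 127.8

128 mol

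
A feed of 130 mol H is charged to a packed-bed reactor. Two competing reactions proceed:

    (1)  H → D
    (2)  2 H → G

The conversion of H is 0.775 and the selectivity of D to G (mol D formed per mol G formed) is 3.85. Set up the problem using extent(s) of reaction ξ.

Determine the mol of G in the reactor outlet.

17.2 mol

Conversion of H: H consumed = 0.775 × 130 = 100.8 mol = 1ξ₁ + 2ξ₂.
Selectivity: 1ξ₁ / (1ξ₂) = 3.85 → ξ₁ = 3.85 ξ₂.
Substitute: (1·3.85 + 2) ξ₂ = 100.8 → ξ₂ = 17.22 mol, ξ₁ = 66.31 mol.
Outlet amounts (n = n₀ + Σ ν·ξ):
  H: 130 − 1(66.31) − 2(17.22) = 29.25
  D: 0 + 1(66.31) = 66.31
  G: 0 + 1(17.22) = 17.22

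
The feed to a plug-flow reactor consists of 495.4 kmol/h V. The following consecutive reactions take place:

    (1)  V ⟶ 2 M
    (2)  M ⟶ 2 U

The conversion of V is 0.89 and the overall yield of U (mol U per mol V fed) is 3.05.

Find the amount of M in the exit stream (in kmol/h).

Conversion of V: V consumed = 1ξ₁ = 0.89 × 495.4 → ξ₁ = 440.9 kmol/h.
Yield of U: 2ξ₂ / 495.4 = 3.05 → ξ₂ = 755.5 kmol/h.
Outlet amounts (n = n₀ + Σ ν·ξ):
  V: 495.4 − 1(440.9) = 54.49
  M: 0 + 2(440.9) − 1(755.5) = 126.3
  U: 0 + 2(755.5) = 1511

126 kmol/h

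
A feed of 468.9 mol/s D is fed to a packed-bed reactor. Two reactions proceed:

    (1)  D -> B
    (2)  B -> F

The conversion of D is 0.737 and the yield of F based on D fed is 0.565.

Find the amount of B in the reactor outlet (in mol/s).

Conversion of D: D consumed = 1ξ₁ = 0.737 × 468.9 → ξ₁ = 345.6 mol/s.
Yield of F: 1ξ₂ / 468.9 = 0.565 → ξ₂ = 264.9 mol/s.
Outlet amounts (n = n₀ + Σ ν·ξ):
  D: 468.9 − 1(345.6) = 123.3
  B: 0 + 1(345.6) − 1(264.9) = 80.65
  F: 0 + 1(264.9) = 264.9

80.7 mol/s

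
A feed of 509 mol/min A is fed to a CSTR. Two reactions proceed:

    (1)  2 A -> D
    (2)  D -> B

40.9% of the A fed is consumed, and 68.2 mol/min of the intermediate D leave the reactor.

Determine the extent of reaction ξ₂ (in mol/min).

ξ₂ = 35.9 mol/min

Conversion of A: A consumed = 2ξ₁ = 0.409 × 509 → ξ₁ = 104.1 mol/min.
D balance: n_D = 0 + 1ξ₁ − 1ξ₂ = 68.2 → ξ₂ = (1·104.1 − 68.2)/1 = 35.89 mol/min.
Outlet amounts (n = n₀ + Σ ν·ξ):
  A: 509 − 2(104.1) = 300.8
  D: 0 + 1(104.1) − 1(35.89) = 68.2
  B: 0 + 1(35.89) = 35.89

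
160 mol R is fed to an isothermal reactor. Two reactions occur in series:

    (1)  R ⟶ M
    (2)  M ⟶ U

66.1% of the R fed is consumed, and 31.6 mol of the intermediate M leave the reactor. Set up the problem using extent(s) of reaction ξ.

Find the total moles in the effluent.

Conversion of R: R consumed = 1ξ₁ = 0.661 × 160 → ξ₁ = 105.8 mol.
M balance: n_M = 0 + 1ξ₁ − 1ξ₂ = 31.6 → ξ₂ = (1·105.8 − 31.6)/1 = 74.16 mol.
Outlet amounts (n = n₀ + Σ ν·ξ):
  R: 160 − 1(105.8) = 54.24
  M: 0 + 1(105.8) − 1(74.16) = 31.6
  U: 0 + 1(74.16) = 74.16
Total out = 54.24 + 31.6 + 74.16 = 160 mol.

160 mol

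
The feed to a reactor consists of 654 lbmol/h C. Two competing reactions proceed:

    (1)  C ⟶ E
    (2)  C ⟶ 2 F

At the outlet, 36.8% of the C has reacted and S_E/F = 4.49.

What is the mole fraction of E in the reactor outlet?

0.319

Conversion of C: C consumed = 0.368 × 654 = 240.7 lbmol/h = 1ξ₁ + 1ξ₂.
Selectivity: 1ξ₁ / (2ξ₂) = 4.49 → ξ₁ = 8.98 ξ₂.
Substitute: (1·8.98 + 1) ξ₂ = 240.7 → ξ₂ = 24.12 lbmol/h, ξ₁ = 216.6 lbmol/h.
Outlet amounts (n = n₀ + Σ ν·ξ):
  C: 654 − 1(216.6) − 1(24.12) = 413.3
  E: 0 + 1(216.6) = 216.6
  F: 0 + 2(24.12) = 48.23
Total out = 678.1 lbmol/h; y_E = 216.6 / 678.1 = 0.3194.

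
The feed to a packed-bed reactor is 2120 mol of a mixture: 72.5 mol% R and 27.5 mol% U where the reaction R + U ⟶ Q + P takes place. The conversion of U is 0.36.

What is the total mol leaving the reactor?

2120 mol

U reacted = 0.36 × 583 = 209.9 mol; ν_U = −1, so ξ = 209.9/1 = 209.9 mol.
Outlet amounts (n = n₀ + ν ξ):
  R: 1537 − 1(209.9) = 1327
  U: 583 − 1(209.9) = 373.1
  Q: 0 + 1(209.9) = 209.9
  P: 0 + 1(209.9) = 209.9
Total out = 1327 + 373.1 + 209.9 + 209.9 = 2120 mol.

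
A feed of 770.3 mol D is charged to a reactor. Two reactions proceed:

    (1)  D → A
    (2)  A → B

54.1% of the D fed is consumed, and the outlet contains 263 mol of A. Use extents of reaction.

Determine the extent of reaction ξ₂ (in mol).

Conversion of D: D consumed = 1ξ₁ = 0.541 × 770.3 → ξ₁ = 416.7 mol.
A balance: n_A = 0 + 1ξ₁ − 1ξ₂ = 263 → ξ₂ = (1·416.7 − 263)/1 = 153.7 mol.
Outlet amounts (n = n₀ + Σ ν·ξ):
  D: 770.3 − 1(416.7) = 353.6
  A: 0 + 1(416.7) − 1(153.7) = 263
  B: 0 + 1(153.7) = 153.7

ξ₂ = 154 mol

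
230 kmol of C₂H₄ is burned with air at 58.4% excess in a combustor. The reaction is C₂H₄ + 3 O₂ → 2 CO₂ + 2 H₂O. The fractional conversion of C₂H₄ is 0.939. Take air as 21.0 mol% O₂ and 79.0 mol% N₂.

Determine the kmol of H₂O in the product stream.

432 kmol

Stoichiometric O₂ = 3 × 230 = 690 kmol; O₂ fed = 690 × 1.584 = 1093 kmol.
N₂ fed = 1093 × 79/21 = 4112 kmol.
Fuel reacted = 0.939 × 230 → ξ = 216 kmol.
Outlet (n = n₀ + ν ξ):
  C₂H₄: 230 − 1(216) = 14.03
  O₂: 1093 − 3(216) = 445.1
  N₂: 4112 (inert)
  CO₂: 0 + 2(216) = 431.9
  H₂O: 0 + 2(216) = 431.9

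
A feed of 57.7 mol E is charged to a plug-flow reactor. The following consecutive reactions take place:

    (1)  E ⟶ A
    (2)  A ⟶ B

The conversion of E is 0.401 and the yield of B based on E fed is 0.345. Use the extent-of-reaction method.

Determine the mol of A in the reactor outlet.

3.23 mol

Conversion of E: E consumed = 1ξ₁ = 0.401 × 57.7 → ξ₁ = 23.14 mol.
Yield of B: 1ξ₂ / 57.7 = 0.345 → ξ₂ = 19.91 mol.
Outlet amounts (n = n₀ + Σ ν·ξ):
  E: 57.7 − 1(23.14) = 34.56
  A: 0 + 1(23.14) − 1(19.91) = 3.231
  B: 0 + 1(19.91) = 19.91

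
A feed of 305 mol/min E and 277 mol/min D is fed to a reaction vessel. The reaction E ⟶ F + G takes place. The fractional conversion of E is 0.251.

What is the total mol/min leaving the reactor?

E reacted = 0.251 × 305 = 76.56 mol/min; ν_E = −1, so ξ = 76.56/1 = 76.56 mol/min.
Outlet amounts (n = n₀ + ν ξ):
  E: 305 − 1(76.56) = 228.4
  F: 0 + 1(76.56) = 76.56
  G: 0 + 1(76.56) = 76.56
  D: 277 (inert)
Total out = 228.4 + 76.56 + 76.56 + 277 = 658.6 mol/min.

659 mol/min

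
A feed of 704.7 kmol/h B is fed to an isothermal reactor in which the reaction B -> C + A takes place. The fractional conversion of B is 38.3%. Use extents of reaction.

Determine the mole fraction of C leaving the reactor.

B reacted = 0.383 × 704.7 = 269.9 kmol/h; ν_B = −1, so ξ = 269.9/1 = 269.9 kmol/h.
Outlet amounts (n = n₀ + ν ξ):
  B: 704.7 − 1(269.9) = 434.8
  C: 0 + 1(269.9) = 269.9
  A: 0 + 1(269.9) = 269.9
Total out = 974.6 kmol/h; y_C = 269.9 / 974.6 = 0.2769.

0.277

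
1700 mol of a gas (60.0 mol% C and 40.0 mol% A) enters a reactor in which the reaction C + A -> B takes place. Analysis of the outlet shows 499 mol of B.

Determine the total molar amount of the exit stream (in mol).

1200 mol

For B: n = n₀ + 1ξ → 499 = 0 + 1ξ, giving ξ = 499 mol.
Outlet amounts (n = n₀ + ν ξ):
  C: 1020 − 1(499) = 521
  A: 680 − 1(499) = 181
  B: 0 + 1(499) = 499
Total out = 521 + 181 + 499 = 1201 mol.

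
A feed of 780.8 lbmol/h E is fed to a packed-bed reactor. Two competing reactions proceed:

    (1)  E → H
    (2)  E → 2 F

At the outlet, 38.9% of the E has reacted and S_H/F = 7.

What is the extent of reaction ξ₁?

ξ₁ = 283 lbmol/h

Conversion of E: E consumed = 0.389 × 780.8 = 303.7 lbmol/h = 1ξ₁ + 1ξ₂.
Selectivity: 1ξ₁ / (2ξ₂) = 7 → ξ₁ = 14 ξ₂.
Substitute: (1·14 + 1) ξ₂ = 303.7 → ξ₂ = 20.25 lbmol/h, ξ₁ = 283.5 lbmol/h.
Outlet amounts (n = n₀ + Σ ν·ξ):
  E: 780.8 − 1(283.5) − 1(20.25) = 477.1
  H: 0 + 1(283.5) = 283.5
  F: 0 + 2(20.25) = 40.5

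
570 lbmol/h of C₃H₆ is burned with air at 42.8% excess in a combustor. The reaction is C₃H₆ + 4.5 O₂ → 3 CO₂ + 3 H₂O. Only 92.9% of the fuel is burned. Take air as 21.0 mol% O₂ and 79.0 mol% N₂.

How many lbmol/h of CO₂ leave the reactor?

Stoichiometric O₂ = 4.5 × 570 = 2565 lbmol/h; O₂ fed = 2565 × 1.428 = 3663 lbmol/h.
N₂ fed = 3663 × 79/21 = 13780 lbmol/h.
Fuel reacted = 0.929 × 570 → ξ = 529.5 lbmol/h.
Outlet (n = n₀ + ν ξ):
  C₃H₆: 570 − 1(529.5) = 40.47
  O₂: 3663 − 4.5(529.5) = 1280
  N₂: 13780 (inert)
  CO₂: 0 + 3(529.5) = 1589
  H₂O: 0 + 3(529.5) = 1589

1590 lbmol/h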